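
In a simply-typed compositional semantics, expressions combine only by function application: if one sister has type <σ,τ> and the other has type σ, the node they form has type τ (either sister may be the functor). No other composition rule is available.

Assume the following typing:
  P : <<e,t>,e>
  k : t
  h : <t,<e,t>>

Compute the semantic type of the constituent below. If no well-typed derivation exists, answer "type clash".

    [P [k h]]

e

[k h]: <t,<e,t>> applied to t yields <e,t>.
[P [k h]]: <<e,t>,e> applied to <e,t> yields e.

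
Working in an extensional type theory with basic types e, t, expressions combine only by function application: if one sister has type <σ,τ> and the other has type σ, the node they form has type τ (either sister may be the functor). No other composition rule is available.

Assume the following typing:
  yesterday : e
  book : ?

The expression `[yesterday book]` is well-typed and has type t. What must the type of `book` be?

<e,t>

[yesterday book] is required to be t. yesterday : e cannot yield t as functor, so book : <e,t>.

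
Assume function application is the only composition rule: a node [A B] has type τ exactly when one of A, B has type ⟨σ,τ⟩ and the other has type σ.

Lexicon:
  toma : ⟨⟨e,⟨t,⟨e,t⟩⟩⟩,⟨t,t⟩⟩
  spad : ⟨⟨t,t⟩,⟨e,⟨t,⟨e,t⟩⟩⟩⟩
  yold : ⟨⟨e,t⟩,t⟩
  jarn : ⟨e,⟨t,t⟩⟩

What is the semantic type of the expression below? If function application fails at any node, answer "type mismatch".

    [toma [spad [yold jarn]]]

type mismatch

At [yold jarn]: neither ⟨⟨e,t⟩,t⟩ nor ⟨e,⟨t,t⟩⟩ can take the other as argument; the node is ill-typed.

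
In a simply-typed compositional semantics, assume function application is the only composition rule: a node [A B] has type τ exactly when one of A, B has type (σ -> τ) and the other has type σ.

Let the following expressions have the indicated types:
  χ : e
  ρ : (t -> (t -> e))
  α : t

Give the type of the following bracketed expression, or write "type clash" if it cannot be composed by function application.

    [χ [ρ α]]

type clash

[ρ α]: ρ is (t -> (t -> e)), α is t; result (t -> e).
[χ [ρ α]]: e and (t -> e) cannot combine by function application — type clash.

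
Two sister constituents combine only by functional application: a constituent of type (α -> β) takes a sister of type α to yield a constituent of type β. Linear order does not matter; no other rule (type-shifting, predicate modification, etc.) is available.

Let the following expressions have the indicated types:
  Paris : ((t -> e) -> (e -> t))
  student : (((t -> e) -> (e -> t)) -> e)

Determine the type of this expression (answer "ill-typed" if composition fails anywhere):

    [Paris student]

e

At [Paris student], student : (((t -> e) -> (e -> t)) -> e) takes Paris : ((t -> e) -> (e -> t)), giving e.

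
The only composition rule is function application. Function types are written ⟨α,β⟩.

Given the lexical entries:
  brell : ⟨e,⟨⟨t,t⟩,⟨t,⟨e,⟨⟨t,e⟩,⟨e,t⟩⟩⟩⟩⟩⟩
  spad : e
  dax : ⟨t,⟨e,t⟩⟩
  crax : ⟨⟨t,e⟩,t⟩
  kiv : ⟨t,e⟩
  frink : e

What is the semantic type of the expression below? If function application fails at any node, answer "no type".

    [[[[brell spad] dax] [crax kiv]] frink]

[brell spad]: ⟨e,⟨⟨t,t⟩,⟨t,⟨e,⟨⟨t,e⟩,⟨e,t⟩⟩⟩⟩⟩⟩ applied to e yields ⟨⟨t,t⟩,⟨t,⟨e,⟨⟨t,e⟩,⟨e,t⟩⟩⟩⟩⟩.
[[brell spad] dax]: ⟨⟨t,t⟩,⟨t,⟨e,⟨⟨t,e⟩,⟨e,t⟩⟩⟩⟩⟩ with ⟨t,⟨e,t⟩⟩ — neither is a function whose domain matches the other; composition fails here.

no type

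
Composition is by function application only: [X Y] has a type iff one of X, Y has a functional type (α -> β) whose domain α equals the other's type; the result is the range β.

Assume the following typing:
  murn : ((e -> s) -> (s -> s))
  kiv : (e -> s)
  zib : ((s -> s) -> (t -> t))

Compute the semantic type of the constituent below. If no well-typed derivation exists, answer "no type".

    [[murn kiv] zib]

[murn kiv]: ((e -> s) -> (s -> s)) applied to (e -> s) yields (s -> s).
[[murn kiv] zib]: ((s -> s) -> (t -> t)) applied to (s -> s) yields (t -> t).

(t -> t)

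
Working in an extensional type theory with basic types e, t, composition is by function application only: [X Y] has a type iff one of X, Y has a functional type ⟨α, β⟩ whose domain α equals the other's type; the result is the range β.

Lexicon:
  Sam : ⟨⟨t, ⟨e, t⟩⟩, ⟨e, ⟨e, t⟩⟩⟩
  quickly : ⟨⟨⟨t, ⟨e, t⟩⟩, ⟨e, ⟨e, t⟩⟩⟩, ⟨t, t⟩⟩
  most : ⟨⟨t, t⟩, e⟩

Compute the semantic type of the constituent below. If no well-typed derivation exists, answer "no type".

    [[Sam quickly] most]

[Sam quickly] — quickly of type ⟨⟨⟨t, ⟨e, t⟩⟩, ⟨e, ⟨e, t⟩⟩⟩, ⟨t, t⟩⟩ combines with Sam of type ⟨⟨t, ⟨e, t⟩⟩, ⟨e, ⟨e, t⟩⟩⟩: type ⟨t, t⟩.
[[Sam quickly] most] — most of type ⟨⟨t, t⟩, e⟩ combines with [Sam quickly] of type ⟨t, t⟩: type e.

e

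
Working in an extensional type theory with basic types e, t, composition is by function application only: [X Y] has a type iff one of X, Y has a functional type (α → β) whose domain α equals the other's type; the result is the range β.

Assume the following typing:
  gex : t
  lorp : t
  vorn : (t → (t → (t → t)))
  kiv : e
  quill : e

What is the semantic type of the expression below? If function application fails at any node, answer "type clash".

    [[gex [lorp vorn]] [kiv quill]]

[lorp vorn] — vorn of type (t → (t → (t → t))) combines with lorp of type t: type (t → (t → t)).
[gex [lorp vorn]] — [lorp vorn] of type (t → (t → t)) combines with gex of type t: type (t → t).
[kiv quill]: e with e — neither is a function whose domain matches the other; composition fails here.

type clash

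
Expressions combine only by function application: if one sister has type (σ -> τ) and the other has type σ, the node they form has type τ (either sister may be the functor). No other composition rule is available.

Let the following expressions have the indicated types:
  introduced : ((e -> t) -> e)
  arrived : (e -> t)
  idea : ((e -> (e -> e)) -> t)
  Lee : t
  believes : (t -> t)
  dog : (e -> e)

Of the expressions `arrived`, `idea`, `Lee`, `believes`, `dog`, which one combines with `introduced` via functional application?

arrived

arrived — combines: introduced : ((e -> t) -> e) takes arrived : (e -> t) as argument, giving e.
idea : ((e -> (e -> e)) -> t) — introduced needs (e -> t); idea needs (e -> (e -> e)); neither fits.
Lee : t — introduced needs (e -> t); Lee needs nothing (atomic); neither fits.
believes : (t -> t) — introduced needs (e -> t); believes needs t; neither fits.
dog : (e -> e) — introduced needs (e -> t); dog needs e; neither fits.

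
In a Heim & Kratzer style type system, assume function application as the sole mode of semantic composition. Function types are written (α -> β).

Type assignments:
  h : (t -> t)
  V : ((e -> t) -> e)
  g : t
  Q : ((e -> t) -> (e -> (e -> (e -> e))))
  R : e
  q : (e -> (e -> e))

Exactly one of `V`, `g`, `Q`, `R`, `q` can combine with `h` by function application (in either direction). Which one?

g

V : ((e -> t) -> e) — no; h wants t, and V wants (e -> t).
g — combines: h : (t -> t) takes g : t as argument, giving t.
Q : ((e -> t) -> (e -> (e -> (e -> e)))) — no; h wants t, and Q wants (e -> t).
R : e — no; h wants t, and R wants nothing (atomic).
q : (e -> (e -> e)) — no; h wants t, and q wants e.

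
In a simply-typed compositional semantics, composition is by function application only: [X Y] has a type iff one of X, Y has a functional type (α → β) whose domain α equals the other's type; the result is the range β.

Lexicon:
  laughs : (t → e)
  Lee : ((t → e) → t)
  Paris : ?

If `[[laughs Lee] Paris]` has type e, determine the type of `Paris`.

(t → e)

At [[laughs Lee] Paris] (required: e): [laughs Lee] is t, which is not a function with range e; hence Paris is the functor — type (t → e).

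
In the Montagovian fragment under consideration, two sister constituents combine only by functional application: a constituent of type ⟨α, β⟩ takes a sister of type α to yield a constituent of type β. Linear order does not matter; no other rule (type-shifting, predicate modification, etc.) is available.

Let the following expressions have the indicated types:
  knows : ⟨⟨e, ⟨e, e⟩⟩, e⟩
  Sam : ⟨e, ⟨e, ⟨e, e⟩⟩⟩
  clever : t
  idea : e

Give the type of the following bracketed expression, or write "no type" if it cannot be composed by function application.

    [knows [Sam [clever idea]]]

[clever idea]: t with e — neither is a function whose domain matches the other; composition fails here.

no type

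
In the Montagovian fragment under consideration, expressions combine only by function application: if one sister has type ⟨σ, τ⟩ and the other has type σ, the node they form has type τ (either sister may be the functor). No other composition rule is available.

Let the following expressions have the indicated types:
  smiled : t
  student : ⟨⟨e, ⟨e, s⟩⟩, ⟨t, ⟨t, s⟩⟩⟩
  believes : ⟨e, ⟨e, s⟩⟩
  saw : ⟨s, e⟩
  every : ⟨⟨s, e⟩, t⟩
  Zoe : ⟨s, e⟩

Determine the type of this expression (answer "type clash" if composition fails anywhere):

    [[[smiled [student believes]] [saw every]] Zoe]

At [student believes], student : ⟨⟨e, ⟨e, s⟩⟩, ⟨t, ⟨t, s⟩⟩⟩ takes believes : ⟨e, ⟨e, s⟩⟩, giving ⟨t, ⟨t, s⟩⟩.
At [smiled [student believes]], [student believes] : ⟨t, ⟨t, s⟩⟩ takes smiled : t, giving ⟨t, s⟩.
At [saw every], every : ⟨⟨s, e⟩, t⟩ takes saw : ⟨s, e⟩, giving t.
At [[smiled [student believes]] [saw every]], [smiled [student believes]] : ⟨t, s⟩ takes [saw every] : t, giving s.
At [[[smiled [student believes]] [saw every]] Zoe], Zoe : ⟨s, e⟩ takes [[smiled [student believes]] [saw every]] : s, giving e.

e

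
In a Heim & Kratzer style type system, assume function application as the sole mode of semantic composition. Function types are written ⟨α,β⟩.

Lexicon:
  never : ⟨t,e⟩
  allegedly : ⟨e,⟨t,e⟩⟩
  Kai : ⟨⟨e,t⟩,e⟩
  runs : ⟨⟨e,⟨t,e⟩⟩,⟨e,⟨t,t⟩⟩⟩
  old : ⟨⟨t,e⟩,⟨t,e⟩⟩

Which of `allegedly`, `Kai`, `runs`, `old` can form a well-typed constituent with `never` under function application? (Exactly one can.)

allegedly : ⟨e,⟨t,e⟩⟩ — no; never wants t, and allegedly wants e.
Kai : ⟨⟨e,t⟩,e⟩ — no; never wants t, and Kai wants ⟨e,t⟩.
runs : ⟨⟨e,⟨t,e⟩⟩,⟨e,⟨t,t⟩⟩⟩ — no; never wants t, and runs wants ⟨e,⟨t,e⟩⟩.
old — combines: old : ⟨⟨t,e⟩,⟨t,e⟩⟩ takes never : ⟨t,e⟩ as argument, giving ⟨t,e⟩.

old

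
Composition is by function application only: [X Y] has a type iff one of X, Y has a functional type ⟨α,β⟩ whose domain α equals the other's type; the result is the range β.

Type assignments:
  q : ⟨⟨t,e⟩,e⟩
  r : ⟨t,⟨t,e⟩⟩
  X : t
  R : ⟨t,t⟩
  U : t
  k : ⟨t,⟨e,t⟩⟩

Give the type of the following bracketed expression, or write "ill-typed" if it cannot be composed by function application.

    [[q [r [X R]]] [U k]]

[X R]: functor R : ⟨t,t⟩, argument X : t; result t.
[r [X R]]: functor r : ⟨t,⟨t,e⟩⟩, argument [X R] : t; result ⟨t,e⟩.
[q [r [X R]]]: functor q : ⟨⟨t,e⟩,e⟩, argument [r [X R]] : ⟨t,e⟩; result e.
[U k]: functor k : ⟨t,⟨e,t⟩⟩, argument U : t; result ⟨e,t⟩.
[[q [r [X R]]] [U k]]: functor [U k] : ⟨e,t⟩, argument [q [r [X R]]] : e; result t.

t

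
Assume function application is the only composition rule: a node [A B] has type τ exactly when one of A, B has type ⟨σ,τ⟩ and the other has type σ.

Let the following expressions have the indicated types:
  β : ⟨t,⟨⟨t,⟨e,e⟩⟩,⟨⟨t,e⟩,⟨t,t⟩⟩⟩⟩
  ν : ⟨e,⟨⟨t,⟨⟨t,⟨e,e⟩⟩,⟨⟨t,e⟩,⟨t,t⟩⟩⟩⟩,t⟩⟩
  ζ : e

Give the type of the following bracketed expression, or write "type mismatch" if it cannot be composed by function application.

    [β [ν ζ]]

At [ν ζ], ν : ⟨e,⟨⟨t,⟨⟨t,⟨e,e⟩⟩,⟨⟨t,e⟩,⟨t,t⟩⟩⟩⟩,t⟩⟩ takes ζ : e, giving ⟨⟨t,⟨⟨t,⟨e,e⟩⟩,⟨⟨t,e⟩,⟨t,t⟩⟩⟩⟩,t⟩.
At [β [ν ζ]], [ν ζ] : ⟨⟨t,⟨⟨t,⟨e,e⟩⟩,⟨⟨t,e⟩,⟨t,t⟩⟩⟩⟩,t⟩ takes β : ⟨t,⟨⟨t,⟨e,e⟩⟩,⟨⟨t,e⟩,⟨t,t⟩⟩⟩⟩, giving t.

t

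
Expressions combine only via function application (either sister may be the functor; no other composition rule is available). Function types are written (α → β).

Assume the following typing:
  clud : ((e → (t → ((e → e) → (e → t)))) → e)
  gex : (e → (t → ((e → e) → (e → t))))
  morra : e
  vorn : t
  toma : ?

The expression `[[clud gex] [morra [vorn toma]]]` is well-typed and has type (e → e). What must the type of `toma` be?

(t → (e → (e → (e → e))))

[[clud gex] [morra [vorn toma]]] is required to be (e → e). [clud gex] : e cannot yield (e → e) as functor, so [morra [vorn toma]] : (e → (e → e)).
[morra [vorn toma]] is required to be (e → (e → e)). morra : e cannot yield (e → (e → e)) as functor, so [vorn toma] : (e → (e → (e → e))).
[vorn toma] is required to be (e → (e → (e → e))). vorn : t cannot yield (e → (e → (e → e))) as functor, so toma : (t → (e → (e → (e → e)))).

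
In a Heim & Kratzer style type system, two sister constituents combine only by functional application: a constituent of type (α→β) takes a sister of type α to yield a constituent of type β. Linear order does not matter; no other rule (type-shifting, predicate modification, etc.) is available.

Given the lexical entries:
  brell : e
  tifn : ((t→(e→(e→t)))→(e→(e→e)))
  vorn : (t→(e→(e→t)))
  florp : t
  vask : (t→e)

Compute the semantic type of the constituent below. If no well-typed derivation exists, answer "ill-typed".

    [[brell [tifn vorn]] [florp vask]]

e

[tifn vorn]: functor tifn : ((t→(e→(e→t)))→(e→(e→e))), argument vorn : (t→(e→(e→t))); result (e→(e→e)).
[brell [tifn vorn]]: functor [tifn vorn] : (e→(e→e)), argument brell : e; result (e→e).
[florp vask]: functor vask : (t→e), argument florp : t; result e.
[[brell [tifn vorn]] [florp vask]]: functor [brell [tifn vorn]] : (e→e), argument [florp vask] : e; result e.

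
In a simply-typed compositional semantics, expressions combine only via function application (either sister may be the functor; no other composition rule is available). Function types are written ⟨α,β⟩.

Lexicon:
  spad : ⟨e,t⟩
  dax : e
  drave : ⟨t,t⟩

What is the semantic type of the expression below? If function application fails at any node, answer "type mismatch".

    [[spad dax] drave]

[spad dax]: functor spad : ⟨e,t⟩, argument dax : e; result t.
[[spad dax] drave]: functor drave : ⟨t,t⟩, argument [spad dax] : t; result t.

t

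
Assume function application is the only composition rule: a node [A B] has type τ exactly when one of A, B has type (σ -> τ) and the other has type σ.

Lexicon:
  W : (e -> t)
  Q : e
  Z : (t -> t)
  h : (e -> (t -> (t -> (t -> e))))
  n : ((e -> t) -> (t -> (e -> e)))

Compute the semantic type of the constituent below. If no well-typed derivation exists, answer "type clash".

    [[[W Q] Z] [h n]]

type clash

[W Q]: (e -> t) applied to e yields t.
[[W Q] Z]: (t -> t) applied to t yields t.
[h n]: (e -> (t -> (t -> (t -> e)))) and ((e -> t) -> (t -> (e -> e))) cannot combine by function application — type clash.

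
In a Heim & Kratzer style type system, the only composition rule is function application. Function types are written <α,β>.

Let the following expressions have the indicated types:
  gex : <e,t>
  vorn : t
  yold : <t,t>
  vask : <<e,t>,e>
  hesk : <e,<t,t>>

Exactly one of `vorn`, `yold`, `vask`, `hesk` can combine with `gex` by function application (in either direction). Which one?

vorn : t — neither side's domain matches the other.
yold : <t,t> — neither side's domain matches the other.
vask — combines: vask : <<e,t>,e> takes gex : <e,t> as argument, giving e.
hesk : <e,<t,t>> — neither side's domain matches the other.

vask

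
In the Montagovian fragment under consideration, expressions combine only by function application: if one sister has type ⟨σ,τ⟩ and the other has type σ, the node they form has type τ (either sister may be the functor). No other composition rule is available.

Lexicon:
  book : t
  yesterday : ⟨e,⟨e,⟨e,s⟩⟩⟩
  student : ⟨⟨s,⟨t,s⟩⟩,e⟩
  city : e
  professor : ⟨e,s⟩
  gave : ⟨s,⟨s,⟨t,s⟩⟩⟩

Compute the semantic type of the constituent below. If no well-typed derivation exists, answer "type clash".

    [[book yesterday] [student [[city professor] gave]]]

[book yesterday]: t with ⟨e,⟨e,⟨e,s⟩⟩⟩ — neither is a function whose domain matches the other; composition fails here.

type clash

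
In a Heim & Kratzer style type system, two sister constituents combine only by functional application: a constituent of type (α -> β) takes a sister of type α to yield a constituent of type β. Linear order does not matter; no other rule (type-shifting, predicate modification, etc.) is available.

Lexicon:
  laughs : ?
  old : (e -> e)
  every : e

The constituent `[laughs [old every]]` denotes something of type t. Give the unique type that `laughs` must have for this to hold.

For [laughs [old every]] to have type t with [old every] of type e, laughs must be the function: laughs : (e -> t).

(e -> t)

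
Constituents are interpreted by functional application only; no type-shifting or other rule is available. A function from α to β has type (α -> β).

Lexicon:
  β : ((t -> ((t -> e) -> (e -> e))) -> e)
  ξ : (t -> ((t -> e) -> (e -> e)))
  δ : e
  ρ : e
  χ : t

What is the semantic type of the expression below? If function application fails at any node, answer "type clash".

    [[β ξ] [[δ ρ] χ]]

type clash

[β ξ]: β is ((t -> ((t -> e) -> (e -> e))) -> e), ξ is (t -> ((t -> e) -> (e -> e))); result e.
At [δ ρ]: neither e nor e can take the other as argument; the node is ill-typed.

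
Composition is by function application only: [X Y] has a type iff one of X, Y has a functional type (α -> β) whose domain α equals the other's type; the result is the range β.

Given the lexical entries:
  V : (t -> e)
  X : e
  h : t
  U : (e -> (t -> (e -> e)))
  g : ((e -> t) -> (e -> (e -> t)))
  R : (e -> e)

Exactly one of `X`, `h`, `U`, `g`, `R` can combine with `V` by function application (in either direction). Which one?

h

X : e — does not combine with V.
h — combines: V : (t -> e) takes h : t as argument, giving e.
U : (e -> (t -> (e -> e))) — does not combine with V.
g : ((e -> t) -> (e -> (e -> t))) — does not combine with V.
R : (e -> e) — does not combine with V.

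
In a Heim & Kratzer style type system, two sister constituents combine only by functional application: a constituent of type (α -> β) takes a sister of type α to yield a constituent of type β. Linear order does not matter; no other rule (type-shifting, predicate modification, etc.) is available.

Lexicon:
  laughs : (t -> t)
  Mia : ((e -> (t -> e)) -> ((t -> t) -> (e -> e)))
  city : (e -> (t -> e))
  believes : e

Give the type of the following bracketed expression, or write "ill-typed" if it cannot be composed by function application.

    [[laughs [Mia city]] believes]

[Mia city] — Mia of type ((e -> (t -> e)) -> ((t -> t) -> (e -> e))) combines with city of type (e -> (t -> e)): type ((t -> t) -> (e -> e)).
[laughs [Mia city]] — [Mia city] of type ((t -> t) -> (e -> e)) combines with laughs of type (t -> t): type (e -> e).
[[laughs [Mia city]] believes] — [laughs [Mia city]] of type (e -> e) combines with believes of type e: type e.

e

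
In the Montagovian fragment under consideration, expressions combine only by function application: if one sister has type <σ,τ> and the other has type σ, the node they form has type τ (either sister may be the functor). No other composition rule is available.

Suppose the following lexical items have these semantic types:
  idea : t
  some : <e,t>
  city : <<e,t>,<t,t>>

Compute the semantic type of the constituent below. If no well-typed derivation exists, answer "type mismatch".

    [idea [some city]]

[some city]: <<e,t>,<t,t>> applied to <e,t> yields <t,t>.
[idea [some city]]: <t,t> applied to t yields t.

t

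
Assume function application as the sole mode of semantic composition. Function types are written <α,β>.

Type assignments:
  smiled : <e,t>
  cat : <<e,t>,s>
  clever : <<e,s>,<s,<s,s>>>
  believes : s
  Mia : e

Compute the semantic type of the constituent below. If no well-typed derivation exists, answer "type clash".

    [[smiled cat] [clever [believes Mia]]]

type clash

[smiled cat]: cat is <<e,t>,s>, smiled is <e,t>; result s.
At [believes Mia]: neither s nor e can take the other as argument; the node is ill-typed.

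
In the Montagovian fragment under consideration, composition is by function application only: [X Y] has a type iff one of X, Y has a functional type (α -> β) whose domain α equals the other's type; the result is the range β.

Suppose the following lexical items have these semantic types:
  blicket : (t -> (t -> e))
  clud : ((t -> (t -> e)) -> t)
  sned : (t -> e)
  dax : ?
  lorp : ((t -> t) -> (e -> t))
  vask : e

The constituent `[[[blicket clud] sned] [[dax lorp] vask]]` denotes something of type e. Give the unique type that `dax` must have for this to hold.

[[[blicket clud] sned] [[dax lorp] vask]] is required to be e. [[blicket clud] sned] : e cannot yield e as functor, so [[dax lorp] vask] : (e -> e).
[[dax lorp] vask] is required to be (e -> e). vask : e cannot yield (e -> e) as functor, so [dax lorp] : (e -> (e -> e)).
[dax lorp] is required to be (e -> (e -> e)). lorp : ((t -> t) -> (e -> t)) cannot yield (e -> (e -> e)) as functor, so dax : (((t -> t) -> (e -> t)) -> (e -> (e -> e))).

(((t -> t) -> (e -> t)) -> (e -> (e -> e)))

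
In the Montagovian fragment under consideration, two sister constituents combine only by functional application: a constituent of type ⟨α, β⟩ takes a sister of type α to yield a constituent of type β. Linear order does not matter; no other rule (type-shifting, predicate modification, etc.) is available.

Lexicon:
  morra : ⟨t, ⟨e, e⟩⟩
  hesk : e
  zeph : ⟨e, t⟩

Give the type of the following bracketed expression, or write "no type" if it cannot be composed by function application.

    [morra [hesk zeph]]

[hesk zeph]: functor zeph : ⟨e, t⟩, argument hesk : e; result t.
[morra [hesk zeph]]: functor morra : ⟨t, ⟨e, e⟩⟩, argument [hesk zeph] : t; result ⟨e, e⟩.

⟨e, e⟩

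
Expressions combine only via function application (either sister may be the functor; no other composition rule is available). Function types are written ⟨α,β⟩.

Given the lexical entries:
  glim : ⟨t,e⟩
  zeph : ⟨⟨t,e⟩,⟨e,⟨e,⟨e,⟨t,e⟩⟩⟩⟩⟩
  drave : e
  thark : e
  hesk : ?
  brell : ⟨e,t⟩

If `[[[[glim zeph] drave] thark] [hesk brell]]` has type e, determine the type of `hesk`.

⟨⟨e,t⟩,⟨⟨e,⟨t,e⟩⟩,e⟩⟩

At [[[[glim zeph] drave] thark] [hesk brell]] (required: e): [[[glim zeph] drave] thark] is ⟨e,⟨t,e⟩⟩, which is not a function with range e; hence [hesk brell] is the functor — type ⟨⟨e,⟨t,e⟩⟩,e⟩.
At [hesk brell] (required: ⟨⟨e,⟨t,e⟩⟩,e⟩): brell is ⟨e,t⟩, which is not a function with range ⟨⟨e,⟨t,e⟩⟩,e⟩; hence hesk is the functor — type ⟨⟨e,t⟩,⟨⟨e,⟨t,e⟩⟩,e⟩⟩.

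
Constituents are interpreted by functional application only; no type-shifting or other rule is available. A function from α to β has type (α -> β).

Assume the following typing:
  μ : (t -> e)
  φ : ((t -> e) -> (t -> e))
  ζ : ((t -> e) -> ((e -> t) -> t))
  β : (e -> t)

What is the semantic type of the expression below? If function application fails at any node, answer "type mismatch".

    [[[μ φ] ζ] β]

t

[μ φ]: functor φ : ((t -> e) -> (t -> e)), argument μ : (t -> e); result (t -> e).
[[μ φ] ζ]: functor ζ : ((t -> e) -> ((e -> t) -> t)), argument [μ φ] : (t -> e); result ((e -> t) -> t).
[[[μ φ] ζ] β]: functor [[μ φ] ζ] : ((e -> t) -> t), argument β : (e -> t); result t.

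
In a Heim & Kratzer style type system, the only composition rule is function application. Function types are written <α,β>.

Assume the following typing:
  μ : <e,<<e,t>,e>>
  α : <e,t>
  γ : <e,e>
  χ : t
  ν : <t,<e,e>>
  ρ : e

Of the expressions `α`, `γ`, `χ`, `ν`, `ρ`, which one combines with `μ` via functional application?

ρ

α : <e,t> — does not combine with μ.
γ : <e,e> — does not combine with μ.
χ : t — does not combine with μ.
ν : <t,<e,e>> — does not combine with μ.
ρ — combines: μ : <e,<<e,t>,e>> takes ρ : e as argument, giving <<e,t>,e>.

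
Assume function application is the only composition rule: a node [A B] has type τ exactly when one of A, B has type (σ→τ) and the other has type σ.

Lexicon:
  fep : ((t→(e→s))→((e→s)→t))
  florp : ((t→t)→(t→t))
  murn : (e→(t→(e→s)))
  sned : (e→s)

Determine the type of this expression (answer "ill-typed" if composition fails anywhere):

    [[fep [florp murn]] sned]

At [florp murn]: neither ((t→t)→(t→t)) nor (e→(t→(e→s))) can take the other as argument; the node is ill-typed.

ill-typed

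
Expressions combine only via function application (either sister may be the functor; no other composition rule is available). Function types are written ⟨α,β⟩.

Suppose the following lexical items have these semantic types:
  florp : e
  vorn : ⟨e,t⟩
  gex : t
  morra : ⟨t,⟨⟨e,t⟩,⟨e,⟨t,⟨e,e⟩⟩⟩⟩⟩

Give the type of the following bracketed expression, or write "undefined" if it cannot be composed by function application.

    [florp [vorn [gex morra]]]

⟨t,⟨e,e⟩⟩

[gex morra]: ⟨t,⟨⟨e,t⟩,⟨e,⟨t,⟨e,e⟩⟩⟩⟩⟩ applied to t yields ⟨⟨e,t⟩,⟨e,⟨t,⟨e,e⟩⟩⟩⟩.
[vorn [gex morra]]: ⟨⟨e,t⟩,⟨e,⟨t,⟨e,e⟩⟩⟩⟩ applied to ⟨e,t⟩ yields ⟨e,⟨t,⟨e,e⟩⟩⟩.
[florp [vorn [gex morra]]]: ⟨e,⟨t,⟨e,e⟩⟩⟩ applied to e yields ⟨t,⟨e,e⟩⟩.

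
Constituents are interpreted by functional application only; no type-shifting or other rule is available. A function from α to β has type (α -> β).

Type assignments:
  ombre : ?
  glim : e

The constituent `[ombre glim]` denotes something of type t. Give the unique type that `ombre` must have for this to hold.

(e -> t)

[ombre glim] is required to be t. glim : e cannot yield t as functor, so ombre : (e -> t).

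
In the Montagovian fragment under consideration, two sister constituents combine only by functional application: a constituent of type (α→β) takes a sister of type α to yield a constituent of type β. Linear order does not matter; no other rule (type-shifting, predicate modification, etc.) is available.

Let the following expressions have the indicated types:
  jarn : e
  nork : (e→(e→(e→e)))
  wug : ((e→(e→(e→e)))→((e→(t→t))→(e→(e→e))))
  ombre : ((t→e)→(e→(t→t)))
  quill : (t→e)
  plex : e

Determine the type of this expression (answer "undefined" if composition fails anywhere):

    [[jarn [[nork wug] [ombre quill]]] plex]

e

[nork wug]: wug is ((e→(e→(e→e)))→((e→(t→t))→(e→(e→e)))), nork is (e→(e→(e→e))); result ((e→(t→t))→(e→(e→e))).
[ombre quill]: ombre is ((t→e)→(e→(t→t))), quill is (t→e); result (e→(t→t)).
[[nork wug] [ombre quill]]: [nork wug] is ((e→(t→t))→(e→(e→e))), [ombre quill] is (e→(t→t)); result (e→(e→e)).
[jarn [[nork wug] [ombre quill]]]: [[nork wug] [ombre quill]] is (e→(e→e)), jarn is e; result (e→e).
[[jarn [[nork wug] [ombre quill]]] plex]: [jarn [[nork wug] [ombre quill]]] is (e→e), plex is e; result e.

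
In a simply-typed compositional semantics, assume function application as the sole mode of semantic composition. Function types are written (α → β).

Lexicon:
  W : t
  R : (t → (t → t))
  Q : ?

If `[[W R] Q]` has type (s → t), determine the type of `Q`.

At [[W R] Q] (required: (s → t)): [W R] is (t → t), which is not a function with range (s → t); hence Q is the functor — type ((t → t) → (s → t)).

((t → t) → (s → t))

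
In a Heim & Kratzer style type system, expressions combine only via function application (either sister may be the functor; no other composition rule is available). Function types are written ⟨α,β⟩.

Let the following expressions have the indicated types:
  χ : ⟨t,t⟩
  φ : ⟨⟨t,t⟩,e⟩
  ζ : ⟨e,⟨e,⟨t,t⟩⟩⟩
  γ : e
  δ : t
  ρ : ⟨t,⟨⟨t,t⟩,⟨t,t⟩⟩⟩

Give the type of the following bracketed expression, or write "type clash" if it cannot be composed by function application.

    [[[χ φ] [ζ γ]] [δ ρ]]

[χ φ]: ⟨⟨t,t⟩,e⟩ applied to ⟨t,t⟩ yields e.
[ζ γ]: ⟨e,⟨e,⟨t,t⟩⟩⟩ applied to e yields ⟨e,⟨t,t⟩⟩.
[[χ φ] [ζ γ]]: ⟨e,⟨t,t⟩⟩ applied to e yields ⟨t,t⟩.
[δ ρ]: ⟨t,⟨⟨t,t⟩,⟨t,t⟩⟩⟩ applied to t yields ⟨⟨t,t⟩,⟨t,t⟩⟩.
[[[χ φ] [ζ γ]] [δ ρ]]: ⟨⟨t,t⟩,⟨t,t⟩⟩ applied to ⟨t,t⟩ yields ⟨t,t⟩.

⟨t,t⟩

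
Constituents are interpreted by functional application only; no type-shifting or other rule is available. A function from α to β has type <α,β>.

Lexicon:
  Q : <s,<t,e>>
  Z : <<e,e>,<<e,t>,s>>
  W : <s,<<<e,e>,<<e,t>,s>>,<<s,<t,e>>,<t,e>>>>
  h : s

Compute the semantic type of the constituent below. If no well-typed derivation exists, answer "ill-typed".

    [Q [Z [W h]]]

[W h]: W is <s,<<<e,e>,<<e,t>,s>>,<<s,<t,e>>,<t,e>>>>, h is s; result <<<e,e>,<<e,t>,s>>,<<s,<t,e>>,<t,e>>>.
[Z [W h]]: [W h] is <<<e,e>,<<e,t>,s>>,<<s,<t,e>>,<t,e>>>, Z is <<e,e>,<<e,t>,s>>; result <<s,<t,e>>,<t,e>>.
[Q [Z [W h]]]: [Z [W h]] is <<s,<t,e>>,<t,e>>, Q is <s,<t,e>>; result <t,e>.

<t,e>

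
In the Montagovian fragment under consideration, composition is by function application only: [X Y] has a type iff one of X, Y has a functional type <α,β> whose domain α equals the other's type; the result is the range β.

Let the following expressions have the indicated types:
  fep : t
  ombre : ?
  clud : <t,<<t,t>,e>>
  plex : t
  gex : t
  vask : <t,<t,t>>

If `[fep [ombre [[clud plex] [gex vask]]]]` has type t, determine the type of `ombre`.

For [fep [ombre [[clud plex] [gex vask]]]] to have type t with fep of type t, [ombre [[clud plex] [gex vask]]] must be the function: [ombre [[clud plex] [gex vask]]] : <t,t>.
For [ombre [[clud plex] [gex vask]]] to have type <t,t> with [[clud plex] [gex vask]] of type e, ombre must be the function: ombre : <e,<t,t>>.

<e,<t,t>>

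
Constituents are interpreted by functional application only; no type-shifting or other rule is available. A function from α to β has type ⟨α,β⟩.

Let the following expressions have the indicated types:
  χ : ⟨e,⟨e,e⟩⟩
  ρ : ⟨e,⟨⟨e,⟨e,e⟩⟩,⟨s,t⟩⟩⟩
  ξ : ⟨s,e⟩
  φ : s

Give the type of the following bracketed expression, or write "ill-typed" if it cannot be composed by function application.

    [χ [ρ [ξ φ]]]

[ξ φ]: ⟨s,e⟩ applied to s yields e.
[ρ [ξ φ]]: ⟨e,⟨⟨e,⟨e,e⟩⟩,⟨s,t⟩⟩⟩ applied to e yields ⟨⟨e,⟨e,e⟩⟩,⟨s,t⟩⟩.
[χ [ρ [ξ φ]]]: ⟨⟨e,⟨e,e⟩⟩,⟨s,t⟩⟩ applied to ⟨e,⟨e,e⟩⟩ yields ⟨s,t⟩.

⟨s,t⟩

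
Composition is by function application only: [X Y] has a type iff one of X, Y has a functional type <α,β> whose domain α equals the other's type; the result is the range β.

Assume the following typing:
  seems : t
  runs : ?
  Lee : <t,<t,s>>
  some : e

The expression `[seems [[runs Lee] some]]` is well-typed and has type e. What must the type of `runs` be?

<<t,<t,s>>,<e,<t,e>>>

For [seems [[runs Lee] some]] to have type e with seems of type t, [[runs Lee] some] must be the function: [[runs Lee] some] : <t,e>.
For [[runs Lee] some] to have type <t,e> with some of type e, [runs Lee] must be the function: [runs Lee] : <e,<t,e>>.
For [runs Lee] to have type <e,<t,e>> with Lee of type <t,<t,s>>, runs must be the function: runs : <<t,<t,s>>,<e,<t,e>>>.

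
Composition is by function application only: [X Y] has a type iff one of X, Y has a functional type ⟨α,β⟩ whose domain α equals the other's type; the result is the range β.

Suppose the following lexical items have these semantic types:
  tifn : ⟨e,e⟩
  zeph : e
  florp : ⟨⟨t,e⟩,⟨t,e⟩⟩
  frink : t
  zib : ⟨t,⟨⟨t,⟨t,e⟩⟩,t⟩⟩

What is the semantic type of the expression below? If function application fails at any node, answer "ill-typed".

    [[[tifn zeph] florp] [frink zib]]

ill-typed

[tifn zeph] — tifn of type ⟨e,e⟩ combines with zeph of type e: type e.
[[tifn zeph] florp]: e with ⟨⟨t,e⟩,⟨t,e⟩⟩ — neither is a function whose domain matches the other; composition fails here.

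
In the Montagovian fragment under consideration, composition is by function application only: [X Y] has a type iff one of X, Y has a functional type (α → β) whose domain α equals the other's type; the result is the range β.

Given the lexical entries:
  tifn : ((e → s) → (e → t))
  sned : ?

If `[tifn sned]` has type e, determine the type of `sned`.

[tifn sned] is required to be e. tifn : ((e → s) → (e → t)) cannot yield e as functor, so sned : (((e → s) → (e → t)) → e).

(((e → s) → (e → t)) → e)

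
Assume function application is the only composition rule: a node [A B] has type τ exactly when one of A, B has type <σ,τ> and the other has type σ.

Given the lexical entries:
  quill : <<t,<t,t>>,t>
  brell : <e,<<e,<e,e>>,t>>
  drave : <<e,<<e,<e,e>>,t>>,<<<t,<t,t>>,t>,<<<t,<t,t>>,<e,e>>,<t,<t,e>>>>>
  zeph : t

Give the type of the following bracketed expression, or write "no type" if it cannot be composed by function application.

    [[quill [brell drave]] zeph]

At [brell drave], drave : <<e,<<e,<e,e>>,t>>,<<<t,<t,t>>,t>,<<<t,<t,t>>,<e,e>>,<t,<t,e>>>>> takes brell : <e,<<e,<e,e>>,t>>, giving <<<t,<t,t>>,t>,<<<t,<t,t>>,<e,e>>,<t,<t,e>>>>.
At [quill [brell drave]], [brell drave] : <<<t,<t,t>>,t>,<<<t,<t,t>>,<e,e>>,<t,<t,e>>>> takes quill : <<t,<t,t>>,t>, giving <<<t,<t,t>>,<e,e>>,<t,<t,e>>>.
[[quill [brell drave]] zeph]: <<<t,<t,t>>,<e,e>>,<t,<t,e>>> with t — neither is a function whose domain matches the other; composition fails here.

no type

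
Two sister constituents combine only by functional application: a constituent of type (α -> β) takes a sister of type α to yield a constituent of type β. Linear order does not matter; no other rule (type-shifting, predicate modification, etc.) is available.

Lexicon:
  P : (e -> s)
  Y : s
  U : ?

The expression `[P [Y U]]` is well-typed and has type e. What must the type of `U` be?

For [P [Y U]] to have type e with P of type (e -> s), [Y U] must be the function: [Y U] : ((e -> s) -> e).
For [Y U] to have type ((e -> s) -> e) with Y of type s, U must be the function: U : (s -> ((e -> s) -> e)).

(s -> ((e -> s) -> e))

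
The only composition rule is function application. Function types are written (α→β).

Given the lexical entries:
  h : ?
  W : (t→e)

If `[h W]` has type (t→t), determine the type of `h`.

For [h W] to have type (t→t) with W of type (t→e), h must be the function: h : ((t→e)→(t→t)).

((t→e)→(t→t))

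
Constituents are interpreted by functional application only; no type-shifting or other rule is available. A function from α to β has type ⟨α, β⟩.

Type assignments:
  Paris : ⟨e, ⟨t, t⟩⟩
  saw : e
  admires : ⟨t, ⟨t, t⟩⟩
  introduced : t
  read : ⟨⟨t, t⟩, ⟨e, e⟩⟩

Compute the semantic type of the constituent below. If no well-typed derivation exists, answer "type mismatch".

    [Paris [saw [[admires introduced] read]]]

[admires introduced]: functor admires : ⟨t, ⟨t, t⟩⟩, argument introduced : t; result ⟨t, t⟩.
[[admires introduced] read]: functor read : ⟨⟨t, t⟩, ⟨e, e⟩⟩, argument [admires introduced] : ⟨t, t⟩; result ⟨e, e⟩.
[saw [[admires introduced] read]]: functor [[admires introduced] read] : ⟨e, e⟩, argument saw : e; result e.
[Paris [saw [[admires introduced] read]]]: functor Paris : ⟨e, ⟨t, t⟩⟩, argument [saw [[admires introduced] read]] : e; result ⟨t, t⟩.

⟨t, t⟩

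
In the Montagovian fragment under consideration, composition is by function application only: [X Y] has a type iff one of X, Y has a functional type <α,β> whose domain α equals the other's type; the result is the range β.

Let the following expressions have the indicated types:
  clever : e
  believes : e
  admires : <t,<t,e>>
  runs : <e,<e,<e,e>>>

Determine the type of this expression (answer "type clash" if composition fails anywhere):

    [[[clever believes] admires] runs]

type clash

At [clever believes]: neither e nor e can take the other as argument; the node is ill-typed.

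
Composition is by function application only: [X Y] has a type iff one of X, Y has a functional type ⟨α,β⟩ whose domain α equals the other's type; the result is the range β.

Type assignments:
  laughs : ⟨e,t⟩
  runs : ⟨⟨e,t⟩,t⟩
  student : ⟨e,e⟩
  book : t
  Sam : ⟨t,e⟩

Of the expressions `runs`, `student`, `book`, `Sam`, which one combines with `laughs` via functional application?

runs

runs — combines: runs : ⟨⟨e,t⟩,t⟩ takes laughs : ⟨e,t⟩ as argument, giving t.
student : ⟨e,e⟩ — does not combine with laughs.
book : t — does not combine with laughs.
Sam : ⟨t,e⟩ — does not combine with laughs.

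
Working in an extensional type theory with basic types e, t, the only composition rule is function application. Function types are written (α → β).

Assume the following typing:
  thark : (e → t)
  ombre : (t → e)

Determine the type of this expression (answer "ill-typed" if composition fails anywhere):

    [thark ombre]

At [thark ombre]: neither (e → t) nor (t → e) can take the other as argument; the node is ill-typed.

ill-typed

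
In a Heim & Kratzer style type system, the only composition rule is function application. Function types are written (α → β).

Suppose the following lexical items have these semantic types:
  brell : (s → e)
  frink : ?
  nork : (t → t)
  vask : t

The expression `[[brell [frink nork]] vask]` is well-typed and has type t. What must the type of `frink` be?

((t → t) → ((s → e) → (t → t)))

At [[brell [frink nork]] vask] (required: t): vask is t, which is not a function with range t; hence [brell [frink nork]] is the functor — type (t → t).
At [brell [frink nork]] (required: (t → t)): brell is (s → e), which is not a function with range (t → t); hence [frink nork] is the functor — type ((s → e) → (t → t)).
At [frink nork] (required: ((s → e) → (t → t))): nork is (t → t), which is not a function with range ((s → e) → (t → t)); hence frink is the functor — type ((t → t) → ((s → e) → (t → t))).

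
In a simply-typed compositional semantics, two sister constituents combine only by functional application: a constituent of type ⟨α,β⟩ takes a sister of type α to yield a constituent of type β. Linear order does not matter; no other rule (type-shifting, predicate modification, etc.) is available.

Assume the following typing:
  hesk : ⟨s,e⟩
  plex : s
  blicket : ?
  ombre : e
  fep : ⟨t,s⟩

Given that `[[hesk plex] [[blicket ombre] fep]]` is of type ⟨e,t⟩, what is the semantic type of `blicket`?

For [[hesk plex] [[blicket ombre] fep]] to have type ⟨e,t⟩ with [hesk plex] of type e, [[blicket ombre] fep] must be the function: [[blicket ombre] fep] : ⟨e,⟨e,t⟩⟩.
For [[blicket ombre] fep] to have type ⟨e,⟨e,t⟩⟩ with fep of type ⟨t,s⟩, [blicket ombre] must be the function: [blicket ombre] : ⟨⟨t,s⟩,⟨e,⟨e,t⟩⟩⟩.
For [blicket ombre] to have type ⟨⟨t,s⟩,⟨e,⟨e,t⟩⟩⟩ with ombre of type e, blicket must be the function: blicket : ⟨e,⟨⟨t,s⟩,⟨e,⟨e,t⟩⟩⟩⟩.

⟨e,⟨⟨t,s⟩,⟨e,⟨e,t⟩⟩⟩⟩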